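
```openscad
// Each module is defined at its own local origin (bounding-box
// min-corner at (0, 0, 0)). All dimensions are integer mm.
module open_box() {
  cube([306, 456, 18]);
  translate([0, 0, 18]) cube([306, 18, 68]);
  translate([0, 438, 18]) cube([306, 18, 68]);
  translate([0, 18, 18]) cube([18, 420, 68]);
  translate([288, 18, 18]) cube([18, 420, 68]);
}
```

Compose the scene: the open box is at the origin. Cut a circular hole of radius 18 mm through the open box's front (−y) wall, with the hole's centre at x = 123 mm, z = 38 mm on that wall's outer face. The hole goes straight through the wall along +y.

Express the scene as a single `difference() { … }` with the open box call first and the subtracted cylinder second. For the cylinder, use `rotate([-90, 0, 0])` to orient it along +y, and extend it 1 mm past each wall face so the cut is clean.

difference() {
  open_box();
  translate([123, -1, 38]) rotate([-90, 0, 0]) cylinder(h = 20, r = 18);
}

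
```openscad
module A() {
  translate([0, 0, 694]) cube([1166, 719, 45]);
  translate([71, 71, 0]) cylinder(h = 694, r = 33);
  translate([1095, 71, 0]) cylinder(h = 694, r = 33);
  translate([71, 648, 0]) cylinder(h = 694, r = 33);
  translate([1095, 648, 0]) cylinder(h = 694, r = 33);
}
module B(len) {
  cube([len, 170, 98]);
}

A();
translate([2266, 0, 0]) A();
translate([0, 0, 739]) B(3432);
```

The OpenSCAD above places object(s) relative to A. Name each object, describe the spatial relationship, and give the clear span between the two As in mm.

Second table starts at x = 2266; first ends at x = 1166; clear span = 2266 − 1166 = 1100 mm.

A is a table. B is a beam. A beam spans the tops of two tables. The clear span between the two tables is 1100 mm.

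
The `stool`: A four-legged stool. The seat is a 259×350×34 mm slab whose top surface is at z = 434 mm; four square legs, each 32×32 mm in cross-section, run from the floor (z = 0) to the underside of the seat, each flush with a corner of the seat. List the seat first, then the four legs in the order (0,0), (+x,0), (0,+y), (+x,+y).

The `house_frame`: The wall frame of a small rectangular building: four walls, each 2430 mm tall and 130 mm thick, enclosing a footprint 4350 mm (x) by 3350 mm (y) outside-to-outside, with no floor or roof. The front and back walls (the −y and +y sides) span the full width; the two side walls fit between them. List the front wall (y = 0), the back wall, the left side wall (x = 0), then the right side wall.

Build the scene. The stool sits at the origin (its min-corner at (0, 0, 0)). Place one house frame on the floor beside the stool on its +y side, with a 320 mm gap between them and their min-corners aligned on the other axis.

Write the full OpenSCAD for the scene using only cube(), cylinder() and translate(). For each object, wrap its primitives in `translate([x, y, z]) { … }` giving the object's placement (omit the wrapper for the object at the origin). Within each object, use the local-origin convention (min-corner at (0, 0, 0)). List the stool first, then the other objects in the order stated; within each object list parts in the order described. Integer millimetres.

translate([0, 0, 400]) cube([259, 350, 34]);
cube([32, 32, 400]);
translate([227, 0, 0]) cube([32, 32, 400]);
translate([0, 318, 0]) cube([32, 32, 400]);
translate([227, 318, 0]) cube([32, 32, 400]);
translate([0, 670, 0]) {
  cube([4350, 130, 2430]);
  translate([0, 3220, 0]) cube([4350, 130, 2430]);
  translate([0, 130, 0]) cube([130, 3090, 2430]);
  translate([4220, 130, 0]) cube([130, 3090, 2430]);
}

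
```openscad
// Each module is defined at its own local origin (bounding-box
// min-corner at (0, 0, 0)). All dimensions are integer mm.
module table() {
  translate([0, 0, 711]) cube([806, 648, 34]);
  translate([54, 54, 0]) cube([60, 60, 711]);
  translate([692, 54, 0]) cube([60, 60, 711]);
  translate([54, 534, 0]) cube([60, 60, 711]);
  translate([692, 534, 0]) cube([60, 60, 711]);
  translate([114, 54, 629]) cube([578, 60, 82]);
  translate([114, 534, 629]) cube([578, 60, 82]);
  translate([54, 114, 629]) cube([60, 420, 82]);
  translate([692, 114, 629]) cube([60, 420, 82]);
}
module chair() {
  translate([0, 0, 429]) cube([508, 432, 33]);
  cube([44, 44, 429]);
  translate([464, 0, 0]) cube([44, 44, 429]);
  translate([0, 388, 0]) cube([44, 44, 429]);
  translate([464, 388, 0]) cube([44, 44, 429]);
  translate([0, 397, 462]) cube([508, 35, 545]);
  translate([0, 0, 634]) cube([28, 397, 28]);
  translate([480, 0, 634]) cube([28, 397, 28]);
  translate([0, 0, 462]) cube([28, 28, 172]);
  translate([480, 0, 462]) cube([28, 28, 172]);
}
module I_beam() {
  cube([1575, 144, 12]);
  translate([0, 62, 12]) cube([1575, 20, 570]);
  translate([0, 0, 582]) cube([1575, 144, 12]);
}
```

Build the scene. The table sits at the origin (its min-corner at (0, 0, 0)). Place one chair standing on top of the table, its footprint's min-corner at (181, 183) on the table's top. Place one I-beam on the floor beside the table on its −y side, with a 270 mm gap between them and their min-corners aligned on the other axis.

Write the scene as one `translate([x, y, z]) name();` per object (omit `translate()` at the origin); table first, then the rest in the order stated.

table();
translate([181, 183, 745]) chair();
translate([0, -414, 0]) I_beam();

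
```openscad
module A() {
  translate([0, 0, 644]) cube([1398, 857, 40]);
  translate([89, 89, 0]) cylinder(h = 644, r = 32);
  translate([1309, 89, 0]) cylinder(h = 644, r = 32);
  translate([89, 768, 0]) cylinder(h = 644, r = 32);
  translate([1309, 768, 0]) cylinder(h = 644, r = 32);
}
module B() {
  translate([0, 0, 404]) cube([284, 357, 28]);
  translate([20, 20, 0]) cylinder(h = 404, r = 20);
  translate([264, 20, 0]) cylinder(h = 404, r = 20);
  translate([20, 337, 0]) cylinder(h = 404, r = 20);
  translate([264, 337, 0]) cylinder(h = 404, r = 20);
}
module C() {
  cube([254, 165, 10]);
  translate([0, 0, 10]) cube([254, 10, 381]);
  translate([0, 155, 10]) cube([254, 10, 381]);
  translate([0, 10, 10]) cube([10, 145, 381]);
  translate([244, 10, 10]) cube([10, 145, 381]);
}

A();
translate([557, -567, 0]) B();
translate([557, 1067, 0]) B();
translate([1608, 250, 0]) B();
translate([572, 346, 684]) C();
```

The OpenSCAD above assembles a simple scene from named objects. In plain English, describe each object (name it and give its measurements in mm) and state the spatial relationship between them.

A is a table: top 1398 mm (x) × 857 mm (y), 40 mm thick, upper face at z = 684 mm, on four round legs of 64 mm diameter, each leg's bounding box inset 57 mm from the nearest pair of top edges, running from z = 0 to the bottom of the top.

B is a four-legged stool. The seat is a 284×357×28 mm slab whose top surface is at z = 432 mm; four round legs, each 40 mm in diameter, run from the floor (z = 0) to the underside of the seat, each leg's axis is inset half a diameter from the nearest pair of seat edges (so the leg's bounding box is flush with the corner).

C is an open storage box with external size 254×165×391 mm and wall thickness 10 mm (the base is also 10 mm thick). The base covers the whole footprint; the four walls stand on the base, with the y-facing walls full-width and the x-facing walls fitting between their inner faces.

Three stools sit around the table at the −y, +y, +x sides. The open box is on top of the table, centred.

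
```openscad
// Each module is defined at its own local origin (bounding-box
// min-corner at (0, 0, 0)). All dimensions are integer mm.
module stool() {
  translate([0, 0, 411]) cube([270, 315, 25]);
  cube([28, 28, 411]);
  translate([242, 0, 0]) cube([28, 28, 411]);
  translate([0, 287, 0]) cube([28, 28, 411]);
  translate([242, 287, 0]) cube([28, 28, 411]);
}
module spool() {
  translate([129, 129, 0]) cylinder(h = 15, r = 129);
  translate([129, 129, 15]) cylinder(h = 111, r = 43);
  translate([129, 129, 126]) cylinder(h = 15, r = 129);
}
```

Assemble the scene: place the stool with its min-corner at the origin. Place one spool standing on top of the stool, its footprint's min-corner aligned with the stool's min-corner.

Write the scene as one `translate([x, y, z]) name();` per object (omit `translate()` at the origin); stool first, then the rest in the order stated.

stool();
translate([0, 0, 436]) spool();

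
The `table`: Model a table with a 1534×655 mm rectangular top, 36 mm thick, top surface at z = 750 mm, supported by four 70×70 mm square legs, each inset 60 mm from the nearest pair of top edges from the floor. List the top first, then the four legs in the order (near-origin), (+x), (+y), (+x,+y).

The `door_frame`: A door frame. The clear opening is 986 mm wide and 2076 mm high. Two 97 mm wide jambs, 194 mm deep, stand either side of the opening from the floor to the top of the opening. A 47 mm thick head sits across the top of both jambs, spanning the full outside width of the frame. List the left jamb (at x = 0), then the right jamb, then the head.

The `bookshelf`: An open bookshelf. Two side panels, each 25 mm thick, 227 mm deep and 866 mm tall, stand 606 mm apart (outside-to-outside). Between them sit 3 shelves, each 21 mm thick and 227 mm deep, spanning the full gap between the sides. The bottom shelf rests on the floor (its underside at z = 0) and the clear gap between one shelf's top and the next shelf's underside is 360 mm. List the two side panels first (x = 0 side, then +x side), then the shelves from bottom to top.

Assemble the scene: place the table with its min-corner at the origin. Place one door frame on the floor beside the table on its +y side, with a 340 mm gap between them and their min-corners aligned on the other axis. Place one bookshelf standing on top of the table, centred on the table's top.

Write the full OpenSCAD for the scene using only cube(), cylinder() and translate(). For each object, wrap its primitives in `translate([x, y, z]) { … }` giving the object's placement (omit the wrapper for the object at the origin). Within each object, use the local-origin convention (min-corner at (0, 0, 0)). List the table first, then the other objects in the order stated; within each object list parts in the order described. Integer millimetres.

translate([0, 0, 714]) cube([1534, 655, 36]);
translate([60, 60, 0]) cube([70, 70, 714]);
translate([1404, 60, 0]) cube([70, 70, 714]);
translate([60, 525, 0]) cube([70, 70, 714]);
translate([1404, 525, 0]) cube([70, 70, 714]);
translate([0, 995, 0]) {
  cube([97, 194, 2076]);
  translate([1083, 0, 0]) cube([97, 194, 2076]);
  translate([0, 0, 2076]) cube([1180, 194, 47]);
}
translate([464, 214, 750]) {
  cube([25, 227, 866]);
  translate([581, 0, 0]) cube([25, 227, 866]);
  translate([25, 0, 0]) cube([556, 227, 21]);
  translate([25, 0, 381]) cube([556, 227, 21]);
  translate([25, 0, 762]) cube([556, 227, 21]);
}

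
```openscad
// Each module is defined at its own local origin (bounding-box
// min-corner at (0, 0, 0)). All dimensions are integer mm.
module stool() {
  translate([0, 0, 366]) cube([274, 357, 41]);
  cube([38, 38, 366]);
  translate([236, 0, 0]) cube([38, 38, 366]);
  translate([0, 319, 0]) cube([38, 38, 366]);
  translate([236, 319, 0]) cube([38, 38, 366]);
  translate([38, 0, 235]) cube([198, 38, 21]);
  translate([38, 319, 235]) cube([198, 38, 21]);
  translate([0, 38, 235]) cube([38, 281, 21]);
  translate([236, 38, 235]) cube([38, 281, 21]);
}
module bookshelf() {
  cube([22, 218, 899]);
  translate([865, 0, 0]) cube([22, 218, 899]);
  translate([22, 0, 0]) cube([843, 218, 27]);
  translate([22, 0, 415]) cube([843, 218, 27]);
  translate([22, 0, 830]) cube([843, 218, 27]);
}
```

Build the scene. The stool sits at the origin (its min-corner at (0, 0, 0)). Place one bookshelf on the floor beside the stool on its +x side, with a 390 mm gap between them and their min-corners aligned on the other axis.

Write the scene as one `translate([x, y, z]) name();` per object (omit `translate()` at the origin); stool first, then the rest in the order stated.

stool();
translate([664, 0, 0]) bookshelf();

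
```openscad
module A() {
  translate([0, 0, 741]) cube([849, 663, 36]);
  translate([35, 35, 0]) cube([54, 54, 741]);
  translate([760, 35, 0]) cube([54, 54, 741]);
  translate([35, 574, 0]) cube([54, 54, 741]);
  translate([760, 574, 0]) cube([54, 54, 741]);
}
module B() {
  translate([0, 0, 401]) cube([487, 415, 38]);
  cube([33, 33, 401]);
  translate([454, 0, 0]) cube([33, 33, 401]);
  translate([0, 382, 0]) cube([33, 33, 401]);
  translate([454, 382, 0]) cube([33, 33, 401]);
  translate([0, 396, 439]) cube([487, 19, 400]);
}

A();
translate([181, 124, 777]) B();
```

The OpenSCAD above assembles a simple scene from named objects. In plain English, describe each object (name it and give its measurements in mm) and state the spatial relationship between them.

A is a table with a 849×663 mm rectangular top, 36 mm thick, top surface at z = 777 mm, supported by four 54×54 mm square legs, each inset 35 mm from the nearest pair of top edges, running from the floor.

B is a chair: 487×415 mm seat, 38 mm thick, top at z = 439 mm, on four 33 mm square corner legs flush with the seat edges. A 19 mm thick backrest slab spans the full seat width, extending 400 mm above the seat top, its back face flush with the seat's +y edge.

The chair is on top of the table, centred.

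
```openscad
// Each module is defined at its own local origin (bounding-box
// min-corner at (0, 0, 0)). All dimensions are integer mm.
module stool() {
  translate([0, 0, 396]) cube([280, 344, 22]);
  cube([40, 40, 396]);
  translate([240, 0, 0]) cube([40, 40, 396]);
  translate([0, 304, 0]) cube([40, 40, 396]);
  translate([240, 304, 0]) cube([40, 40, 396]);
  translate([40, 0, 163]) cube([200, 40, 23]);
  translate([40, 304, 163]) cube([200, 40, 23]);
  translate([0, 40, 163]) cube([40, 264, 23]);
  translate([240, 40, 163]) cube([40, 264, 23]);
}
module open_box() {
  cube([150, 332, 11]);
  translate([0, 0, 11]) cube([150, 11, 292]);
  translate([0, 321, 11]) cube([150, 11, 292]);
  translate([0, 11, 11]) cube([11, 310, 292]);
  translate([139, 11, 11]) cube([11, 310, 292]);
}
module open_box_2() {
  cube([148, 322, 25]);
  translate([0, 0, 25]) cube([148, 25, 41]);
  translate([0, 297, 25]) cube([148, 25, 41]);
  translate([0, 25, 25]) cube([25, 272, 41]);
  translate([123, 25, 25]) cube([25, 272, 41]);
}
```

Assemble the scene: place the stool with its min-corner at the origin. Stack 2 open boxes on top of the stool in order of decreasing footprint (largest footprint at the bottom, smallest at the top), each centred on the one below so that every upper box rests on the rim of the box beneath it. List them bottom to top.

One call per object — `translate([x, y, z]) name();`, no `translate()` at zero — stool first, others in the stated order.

stool();
translate([65, 6, 418]) open_box();
translate([66, 11, 721]) open_box_2();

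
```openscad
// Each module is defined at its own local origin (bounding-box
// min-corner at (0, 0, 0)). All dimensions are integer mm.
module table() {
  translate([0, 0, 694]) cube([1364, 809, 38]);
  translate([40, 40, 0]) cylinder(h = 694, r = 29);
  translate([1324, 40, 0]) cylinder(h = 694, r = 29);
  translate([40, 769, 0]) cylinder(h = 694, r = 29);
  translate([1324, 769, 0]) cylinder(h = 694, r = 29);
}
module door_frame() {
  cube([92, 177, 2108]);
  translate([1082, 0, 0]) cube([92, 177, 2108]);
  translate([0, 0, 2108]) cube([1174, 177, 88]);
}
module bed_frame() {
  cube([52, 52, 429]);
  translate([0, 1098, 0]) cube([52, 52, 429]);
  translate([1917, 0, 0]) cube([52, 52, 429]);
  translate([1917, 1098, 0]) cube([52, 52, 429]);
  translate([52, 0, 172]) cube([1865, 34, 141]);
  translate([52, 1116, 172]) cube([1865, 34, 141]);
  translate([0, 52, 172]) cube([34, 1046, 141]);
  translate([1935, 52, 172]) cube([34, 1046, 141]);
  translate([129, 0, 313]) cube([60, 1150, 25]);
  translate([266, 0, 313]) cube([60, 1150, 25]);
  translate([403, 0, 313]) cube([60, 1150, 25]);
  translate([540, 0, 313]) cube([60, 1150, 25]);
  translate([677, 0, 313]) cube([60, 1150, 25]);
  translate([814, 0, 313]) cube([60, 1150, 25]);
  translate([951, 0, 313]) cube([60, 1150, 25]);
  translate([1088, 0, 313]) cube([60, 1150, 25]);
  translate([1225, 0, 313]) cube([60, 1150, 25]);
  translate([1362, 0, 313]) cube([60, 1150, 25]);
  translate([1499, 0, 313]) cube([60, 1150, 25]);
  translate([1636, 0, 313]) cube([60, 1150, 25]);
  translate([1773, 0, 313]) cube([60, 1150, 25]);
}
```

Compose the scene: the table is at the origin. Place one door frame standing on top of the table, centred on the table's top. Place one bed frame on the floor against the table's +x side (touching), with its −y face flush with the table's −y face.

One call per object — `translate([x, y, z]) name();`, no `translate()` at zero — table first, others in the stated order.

table();
translate([95, 316, 732]) door_frame();
translate([1364, 0, 0]) bed_frame();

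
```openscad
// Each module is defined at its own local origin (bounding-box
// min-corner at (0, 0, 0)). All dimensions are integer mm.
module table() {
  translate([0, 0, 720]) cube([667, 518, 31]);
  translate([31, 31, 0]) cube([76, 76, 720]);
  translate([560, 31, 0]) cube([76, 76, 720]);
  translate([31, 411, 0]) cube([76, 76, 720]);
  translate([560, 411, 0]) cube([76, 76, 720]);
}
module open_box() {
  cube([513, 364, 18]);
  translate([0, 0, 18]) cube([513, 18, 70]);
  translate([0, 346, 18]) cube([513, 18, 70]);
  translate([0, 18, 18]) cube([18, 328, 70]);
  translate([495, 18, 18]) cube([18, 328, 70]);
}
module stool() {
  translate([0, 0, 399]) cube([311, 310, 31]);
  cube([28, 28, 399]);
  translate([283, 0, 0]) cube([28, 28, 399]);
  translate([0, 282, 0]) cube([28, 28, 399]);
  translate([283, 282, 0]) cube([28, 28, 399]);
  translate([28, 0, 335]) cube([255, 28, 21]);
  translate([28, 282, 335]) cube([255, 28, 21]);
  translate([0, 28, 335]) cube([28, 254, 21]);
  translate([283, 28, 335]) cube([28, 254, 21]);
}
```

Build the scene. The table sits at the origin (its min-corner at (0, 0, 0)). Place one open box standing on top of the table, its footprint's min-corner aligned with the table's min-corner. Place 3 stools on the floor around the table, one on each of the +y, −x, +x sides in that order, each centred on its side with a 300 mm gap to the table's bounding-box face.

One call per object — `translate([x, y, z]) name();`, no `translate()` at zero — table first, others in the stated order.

table();
translate([0, 0, 751]) open_box();
translate([178, 818, 0]) stool();
translate([-611, 104, 0]) stool();
translate([967, 104, 0]) stool();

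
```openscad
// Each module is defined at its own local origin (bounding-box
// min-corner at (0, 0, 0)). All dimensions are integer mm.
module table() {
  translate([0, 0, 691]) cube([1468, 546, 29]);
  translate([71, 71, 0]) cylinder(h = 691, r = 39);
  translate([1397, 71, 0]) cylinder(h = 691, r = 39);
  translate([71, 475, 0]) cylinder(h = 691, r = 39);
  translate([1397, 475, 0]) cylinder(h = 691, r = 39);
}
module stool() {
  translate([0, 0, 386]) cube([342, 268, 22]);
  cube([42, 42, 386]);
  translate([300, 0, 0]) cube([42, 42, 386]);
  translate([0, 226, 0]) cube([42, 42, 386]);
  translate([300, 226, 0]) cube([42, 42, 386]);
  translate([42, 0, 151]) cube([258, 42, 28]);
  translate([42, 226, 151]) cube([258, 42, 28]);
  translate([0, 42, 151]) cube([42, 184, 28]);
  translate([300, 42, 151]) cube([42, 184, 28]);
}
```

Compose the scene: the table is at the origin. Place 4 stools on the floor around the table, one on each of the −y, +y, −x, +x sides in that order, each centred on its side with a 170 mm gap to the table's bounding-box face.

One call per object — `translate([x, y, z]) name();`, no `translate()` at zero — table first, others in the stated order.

table();
translate([563, -438, 0]) stool();
translate([563, 716, 0]) stool();
translate([-512, 139, 0]) stool();
translate([1638, 139, 0]) stool();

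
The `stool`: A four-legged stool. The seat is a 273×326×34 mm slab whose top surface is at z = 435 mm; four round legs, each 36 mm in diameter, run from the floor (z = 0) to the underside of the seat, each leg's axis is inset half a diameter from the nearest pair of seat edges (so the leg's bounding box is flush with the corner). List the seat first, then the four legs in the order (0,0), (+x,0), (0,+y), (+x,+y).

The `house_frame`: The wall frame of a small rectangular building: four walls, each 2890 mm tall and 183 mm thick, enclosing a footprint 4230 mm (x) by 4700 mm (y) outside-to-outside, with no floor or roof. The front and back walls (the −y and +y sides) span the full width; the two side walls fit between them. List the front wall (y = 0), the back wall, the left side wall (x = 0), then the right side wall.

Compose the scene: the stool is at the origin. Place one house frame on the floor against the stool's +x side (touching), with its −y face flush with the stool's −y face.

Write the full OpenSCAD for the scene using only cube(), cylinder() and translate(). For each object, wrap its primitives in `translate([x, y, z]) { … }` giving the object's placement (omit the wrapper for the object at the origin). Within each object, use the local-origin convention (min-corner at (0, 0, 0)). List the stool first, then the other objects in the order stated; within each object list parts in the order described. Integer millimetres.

translate([0, 0, 401]) cube([273, 326, 34]);
translate([18, 18, 0]) cylinder(h = 401, r = 18);
translate([255, 18, 0]) cylinder(h = 401, r = 18);
translate([18, 308, 0]) cylinder(h = 401, r = 18);
translate([255, 308, 0]) cylinder(h = 401, r = 18);
translate([273, 0, 0]) {
  cube([4230, 183, 2890]);
  translate([0, 4517, 0]) cube([4230, 183, 2890]);
  translate([0, 183, 0]) cube([183, 4334, 2890]);
  translate([4047, 183, 0]) cube([183, 4334, 2890]);
}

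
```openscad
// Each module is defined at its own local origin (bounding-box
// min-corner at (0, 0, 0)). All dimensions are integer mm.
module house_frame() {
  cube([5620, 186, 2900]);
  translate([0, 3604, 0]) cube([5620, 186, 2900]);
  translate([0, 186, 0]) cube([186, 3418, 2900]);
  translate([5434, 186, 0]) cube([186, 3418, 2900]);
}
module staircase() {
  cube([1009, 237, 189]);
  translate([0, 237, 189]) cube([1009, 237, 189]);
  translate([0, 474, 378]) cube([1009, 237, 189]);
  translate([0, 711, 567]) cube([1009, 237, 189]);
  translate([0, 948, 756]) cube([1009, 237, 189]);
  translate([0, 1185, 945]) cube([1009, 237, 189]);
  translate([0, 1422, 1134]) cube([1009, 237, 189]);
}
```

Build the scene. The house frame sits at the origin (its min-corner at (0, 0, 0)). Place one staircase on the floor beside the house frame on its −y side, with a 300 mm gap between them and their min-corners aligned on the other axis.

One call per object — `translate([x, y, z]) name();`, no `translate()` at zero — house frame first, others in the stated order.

house_frame();
translate([0, -1959, 0]) staircase();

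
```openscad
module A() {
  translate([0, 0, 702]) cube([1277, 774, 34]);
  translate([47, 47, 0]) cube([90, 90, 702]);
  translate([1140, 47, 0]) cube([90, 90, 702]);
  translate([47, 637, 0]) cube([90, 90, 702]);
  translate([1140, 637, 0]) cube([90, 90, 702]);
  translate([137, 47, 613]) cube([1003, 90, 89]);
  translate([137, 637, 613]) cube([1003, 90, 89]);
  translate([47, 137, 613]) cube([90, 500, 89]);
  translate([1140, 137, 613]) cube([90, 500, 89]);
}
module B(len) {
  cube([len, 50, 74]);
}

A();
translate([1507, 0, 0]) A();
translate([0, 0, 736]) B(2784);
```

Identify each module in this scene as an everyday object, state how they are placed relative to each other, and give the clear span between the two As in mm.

Second table starts at x = 1507; first ends at x = 1277; clear span = 1507 − 1277 = 230 mm.

A is a table. B is a beam. A beam spans the tops of two tables. The clear span between the two tables is 230 mm.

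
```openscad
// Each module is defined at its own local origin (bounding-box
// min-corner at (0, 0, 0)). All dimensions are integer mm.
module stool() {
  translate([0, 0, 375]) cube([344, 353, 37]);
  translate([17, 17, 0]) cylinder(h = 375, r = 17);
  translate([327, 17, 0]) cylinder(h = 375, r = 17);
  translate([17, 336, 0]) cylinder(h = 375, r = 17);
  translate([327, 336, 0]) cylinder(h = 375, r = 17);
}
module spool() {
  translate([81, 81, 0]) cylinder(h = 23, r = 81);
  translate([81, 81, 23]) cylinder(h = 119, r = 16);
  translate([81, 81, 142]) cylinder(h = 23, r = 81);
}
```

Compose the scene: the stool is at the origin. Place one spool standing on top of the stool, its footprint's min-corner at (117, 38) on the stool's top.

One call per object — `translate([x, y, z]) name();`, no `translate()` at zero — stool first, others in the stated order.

stool();
translate([117, 38, 412]) spool();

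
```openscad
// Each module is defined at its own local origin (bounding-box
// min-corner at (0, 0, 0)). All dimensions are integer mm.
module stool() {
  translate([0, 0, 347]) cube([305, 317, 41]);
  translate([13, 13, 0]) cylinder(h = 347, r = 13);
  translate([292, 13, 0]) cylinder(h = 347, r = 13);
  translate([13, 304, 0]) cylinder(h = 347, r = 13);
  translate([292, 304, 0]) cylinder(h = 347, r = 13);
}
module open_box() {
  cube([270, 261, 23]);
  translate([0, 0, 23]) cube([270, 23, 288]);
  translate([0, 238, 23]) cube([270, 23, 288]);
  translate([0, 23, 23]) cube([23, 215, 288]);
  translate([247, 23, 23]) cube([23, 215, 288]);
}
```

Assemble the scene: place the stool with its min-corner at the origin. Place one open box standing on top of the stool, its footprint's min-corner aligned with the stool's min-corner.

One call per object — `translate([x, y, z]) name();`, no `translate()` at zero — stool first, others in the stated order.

stool();
translate([0, 0, 388]) open_box();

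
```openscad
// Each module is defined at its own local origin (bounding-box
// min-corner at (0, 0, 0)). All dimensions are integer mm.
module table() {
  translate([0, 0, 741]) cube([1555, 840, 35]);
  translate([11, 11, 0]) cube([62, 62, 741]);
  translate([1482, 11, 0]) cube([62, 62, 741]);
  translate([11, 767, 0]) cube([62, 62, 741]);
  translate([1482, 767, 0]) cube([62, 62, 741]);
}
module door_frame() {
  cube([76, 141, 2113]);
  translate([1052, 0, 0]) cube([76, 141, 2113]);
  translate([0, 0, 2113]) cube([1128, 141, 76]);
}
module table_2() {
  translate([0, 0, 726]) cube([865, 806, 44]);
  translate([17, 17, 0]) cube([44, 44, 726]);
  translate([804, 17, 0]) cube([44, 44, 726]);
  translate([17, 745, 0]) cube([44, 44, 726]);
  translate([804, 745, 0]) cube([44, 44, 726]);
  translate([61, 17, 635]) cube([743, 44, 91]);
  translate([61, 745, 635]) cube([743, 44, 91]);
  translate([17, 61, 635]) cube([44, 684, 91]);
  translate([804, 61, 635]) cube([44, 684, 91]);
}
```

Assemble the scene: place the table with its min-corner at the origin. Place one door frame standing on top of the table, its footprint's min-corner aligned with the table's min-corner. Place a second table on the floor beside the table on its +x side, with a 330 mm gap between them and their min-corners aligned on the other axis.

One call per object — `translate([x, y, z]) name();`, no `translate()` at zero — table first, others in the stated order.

table();
translate([0, 0, 776]) door_frame();
translate([1885, 0, 0]) table_2();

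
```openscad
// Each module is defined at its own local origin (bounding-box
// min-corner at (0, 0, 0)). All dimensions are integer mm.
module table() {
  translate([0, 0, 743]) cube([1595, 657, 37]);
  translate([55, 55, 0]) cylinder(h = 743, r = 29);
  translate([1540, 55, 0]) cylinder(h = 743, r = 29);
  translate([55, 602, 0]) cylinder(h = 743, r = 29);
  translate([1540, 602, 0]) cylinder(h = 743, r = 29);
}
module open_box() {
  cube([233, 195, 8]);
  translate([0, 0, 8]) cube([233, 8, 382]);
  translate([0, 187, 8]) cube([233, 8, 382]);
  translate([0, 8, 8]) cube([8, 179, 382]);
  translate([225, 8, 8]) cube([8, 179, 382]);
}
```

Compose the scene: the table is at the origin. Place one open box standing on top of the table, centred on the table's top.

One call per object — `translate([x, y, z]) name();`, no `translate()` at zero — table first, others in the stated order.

table();
translate([681, 231, 780]) open_box();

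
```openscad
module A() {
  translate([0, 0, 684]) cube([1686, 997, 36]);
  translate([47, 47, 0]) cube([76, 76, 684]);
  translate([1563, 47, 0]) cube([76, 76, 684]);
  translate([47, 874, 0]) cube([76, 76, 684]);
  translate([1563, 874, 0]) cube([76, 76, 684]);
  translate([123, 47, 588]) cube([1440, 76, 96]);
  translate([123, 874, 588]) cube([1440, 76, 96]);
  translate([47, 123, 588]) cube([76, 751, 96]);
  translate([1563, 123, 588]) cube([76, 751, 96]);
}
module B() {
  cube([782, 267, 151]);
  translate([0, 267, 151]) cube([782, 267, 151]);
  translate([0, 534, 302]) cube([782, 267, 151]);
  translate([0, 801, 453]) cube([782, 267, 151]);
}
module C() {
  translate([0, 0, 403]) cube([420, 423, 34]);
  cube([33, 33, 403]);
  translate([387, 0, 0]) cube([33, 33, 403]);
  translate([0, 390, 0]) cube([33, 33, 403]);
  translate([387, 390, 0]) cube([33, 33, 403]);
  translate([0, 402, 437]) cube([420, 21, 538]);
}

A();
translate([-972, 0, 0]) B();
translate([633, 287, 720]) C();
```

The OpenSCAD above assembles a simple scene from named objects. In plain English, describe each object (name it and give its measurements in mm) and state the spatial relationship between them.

A is a rectangular dining table. The top is 1686×997×36 mm with its upper surface at z = 720 mm. It stands on four 76×76 mm square legs, each inset 47 mm from the nearest pair of top edges, running from the floor to the underside of the top. Four apron rails, 76 mm thick and 96 mm tall, run between adjacent legs with their top edges flush with the underside of the top and their outer faces flush with the legs' outer faces.

B is a straight staircase of 4 solid steps. Each step is 782 mm wide (x), 267 mm deep (y, the going) and 151 mm tall (the rise). The first step rests on the floor; each subsequent step sits one going further in +y and one rise higher in +z, directly behind and above the previous step with no overlap.

C is a chair. The seat is a 420×423×34 mm slab with its top at z = 437 mm, on four 33×33 mm corner legs (flush with the seat edges, standing on z = 0). A flat backrest 21 mm thick, 538 mm tall, spans the full seat width and rises from the seat top along its +y edge, rear face flush with the rear of the seat.

The staircase is on the floor beside the table on its −x side. The chair is on top of the table, centred.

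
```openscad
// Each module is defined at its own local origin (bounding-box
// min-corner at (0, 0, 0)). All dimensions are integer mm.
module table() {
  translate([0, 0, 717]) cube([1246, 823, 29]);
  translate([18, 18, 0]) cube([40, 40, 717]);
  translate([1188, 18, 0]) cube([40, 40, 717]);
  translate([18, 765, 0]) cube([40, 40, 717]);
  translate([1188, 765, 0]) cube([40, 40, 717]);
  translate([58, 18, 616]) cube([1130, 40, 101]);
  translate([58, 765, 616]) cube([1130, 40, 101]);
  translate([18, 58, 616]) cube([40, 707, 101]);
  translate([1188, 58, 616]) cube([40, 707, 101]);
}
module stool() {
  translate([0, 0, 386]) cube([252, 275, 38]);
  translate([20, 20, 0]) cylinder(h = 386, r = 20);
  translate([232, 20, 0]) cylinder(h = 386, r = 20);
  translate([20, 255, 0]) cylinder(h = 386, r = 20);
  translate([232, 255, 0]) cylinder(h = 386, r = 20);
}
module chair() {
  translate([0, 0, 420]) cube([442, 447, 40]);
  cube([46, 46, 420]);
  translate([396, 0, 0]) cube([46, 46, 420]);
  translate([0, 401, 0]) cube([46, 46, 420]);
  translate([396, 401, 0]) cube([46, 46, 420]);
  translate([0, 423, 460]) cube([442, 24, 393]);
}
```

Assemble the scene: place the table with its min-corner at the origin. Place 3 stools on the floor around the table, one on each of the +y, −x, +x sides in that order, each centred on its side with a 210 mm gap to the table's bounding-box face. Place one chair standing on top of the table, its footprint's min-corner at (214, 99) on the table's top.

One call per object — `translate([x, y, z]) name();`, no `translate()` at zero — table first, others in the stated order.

table();
translate([497, 1033, 0]) stool();
translate([-462, 274, 0]) stool();
translate([1456, 274, 0]) stool();
translate([214, 99, 746]) chair();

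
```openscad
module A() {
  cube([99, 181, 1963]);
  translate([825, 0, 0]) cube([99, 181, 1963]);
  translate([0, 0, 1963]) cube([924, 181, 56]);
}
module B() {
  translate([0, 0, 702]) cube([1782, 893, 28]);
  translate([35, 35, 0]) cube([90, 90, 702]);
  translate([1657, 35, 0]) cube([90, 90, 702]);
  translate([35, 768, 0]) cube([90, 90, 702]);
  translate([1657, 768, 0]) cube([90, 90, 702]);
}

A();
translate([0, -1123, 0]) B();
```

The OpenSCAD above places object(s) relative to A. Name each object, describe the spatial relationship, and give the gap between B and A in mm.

The table's nearest face is 230 mm from the door frame's −y face.

A is a door frame. B is a table. The table is on the floor beside the door frame on its −y side. The gap between the table and the door frame is 230 mm.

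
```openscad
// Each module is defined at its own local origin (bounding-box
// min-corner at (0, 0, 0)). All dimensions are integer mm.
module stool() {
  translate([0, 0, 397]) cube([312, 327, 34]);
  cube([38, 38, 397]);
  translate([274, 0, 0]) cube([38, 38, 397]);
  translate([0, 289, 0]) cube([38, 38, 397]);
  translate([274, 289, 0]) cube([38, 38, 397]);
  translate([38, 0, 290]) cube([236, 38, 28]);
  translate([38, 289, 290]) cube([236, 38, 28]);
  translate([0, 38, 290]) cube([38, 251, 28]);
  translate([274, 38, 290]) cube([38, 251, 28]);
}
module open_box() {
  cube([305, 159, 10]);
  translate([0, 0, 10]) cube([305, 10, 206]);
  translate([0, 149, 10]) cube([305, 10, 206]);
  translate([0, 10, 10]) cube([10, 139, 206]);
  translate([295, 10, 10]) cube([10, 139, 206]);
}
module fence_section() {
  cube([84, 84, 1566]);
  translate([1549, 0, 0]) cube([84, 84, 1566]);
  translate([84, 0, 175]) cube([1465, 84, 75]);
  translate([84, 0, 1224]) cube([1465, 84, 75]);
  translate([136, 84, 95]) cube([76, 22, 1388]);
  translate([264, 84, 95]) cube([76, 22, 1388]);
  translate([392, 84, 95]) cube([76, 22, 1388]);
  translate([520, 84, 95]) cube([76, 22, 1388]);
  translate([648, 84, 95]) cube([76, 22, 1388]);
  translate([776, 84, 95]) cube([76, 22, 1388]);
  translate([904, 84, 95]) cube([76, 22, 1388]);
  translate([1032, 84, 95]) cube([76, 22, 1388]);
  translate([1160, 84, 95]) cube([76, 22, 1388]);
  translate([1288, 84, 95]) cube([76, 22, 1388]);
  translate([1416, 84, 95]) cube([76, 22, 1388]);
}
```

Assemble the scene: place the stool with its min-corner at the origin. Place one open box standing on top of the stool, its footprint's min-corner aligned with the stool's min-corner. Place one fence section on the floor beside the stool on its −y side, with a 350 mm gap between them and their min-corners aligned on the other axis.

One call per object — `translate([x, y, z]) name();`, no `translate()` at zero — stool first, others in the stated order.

stool();
translate([0, 0, 431]) open_box();
translate([0, -456, 0]) fence_section();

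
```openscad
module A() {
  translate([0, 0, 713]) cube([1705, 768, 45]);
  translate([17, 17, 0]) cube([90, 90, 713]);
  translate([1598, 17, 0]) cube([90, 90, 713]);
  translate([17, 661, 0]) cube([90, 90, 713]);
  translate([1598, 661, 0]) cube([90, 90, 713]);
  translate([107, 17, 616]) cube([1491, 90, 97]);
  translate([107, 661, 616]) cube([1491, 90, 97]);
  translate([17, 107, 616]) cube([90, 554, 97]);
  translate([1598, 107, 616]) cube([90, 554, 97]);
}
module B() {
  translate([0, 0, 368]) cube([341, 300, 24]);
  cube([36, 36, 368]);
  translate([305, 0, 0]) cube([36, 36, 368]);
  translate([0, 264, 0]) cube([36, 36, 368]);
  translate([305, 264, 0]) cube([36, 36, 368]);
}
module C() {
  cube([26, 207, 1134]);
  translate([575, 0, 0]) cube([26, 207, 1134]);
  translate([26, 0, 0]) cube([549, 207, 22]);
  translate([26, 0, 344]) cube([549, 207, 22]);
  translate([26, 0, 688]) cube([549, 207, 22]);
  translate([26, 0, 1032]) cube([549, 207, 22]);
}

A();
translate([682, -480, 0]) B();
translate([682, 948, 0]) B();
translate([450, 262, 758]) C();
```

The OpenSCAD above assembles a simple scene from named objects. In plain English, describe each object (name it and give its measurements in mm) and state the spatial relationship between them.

A is a table with a 1705×768 mm rectangular top, 45 mm thick, top surface at z = 758 mm, supported by four 90×90 mm square legs, each inset 17 mm from the nearest pair of top edges, running from the floor. Four apron rails, 90 mm thick and 97 mm tall, run between adjacent legs with their top edges flush with the underside of the top and their outer faces flush with the legs' outer faces.

B is a four-legged stool. The seat is a 341×300×24 mm slab whose top surface is at z = 392 mm; four square legs, each 36×36 mm in cross-section, run from the floor (z = 0) to the underside of the seat, each flush with a corner of the seat.

C is an open bookshelf. Two side panels, each 26 mm thick, 207 mm deep and 1134 mm tall, stand 601 mm apart (outside-to-outside). Between them sit 4 shelves, each 22 mm thick and 207 mm deep, spanning the full gap between the sides. The bottom shelf rests on the floor (its underside at z = 0) and the clear gap between one shelf's top and the next shelf's underside is 322 mm.

Two stools sit around the table at the −y, +y sides. The bookshelf is on top of the table.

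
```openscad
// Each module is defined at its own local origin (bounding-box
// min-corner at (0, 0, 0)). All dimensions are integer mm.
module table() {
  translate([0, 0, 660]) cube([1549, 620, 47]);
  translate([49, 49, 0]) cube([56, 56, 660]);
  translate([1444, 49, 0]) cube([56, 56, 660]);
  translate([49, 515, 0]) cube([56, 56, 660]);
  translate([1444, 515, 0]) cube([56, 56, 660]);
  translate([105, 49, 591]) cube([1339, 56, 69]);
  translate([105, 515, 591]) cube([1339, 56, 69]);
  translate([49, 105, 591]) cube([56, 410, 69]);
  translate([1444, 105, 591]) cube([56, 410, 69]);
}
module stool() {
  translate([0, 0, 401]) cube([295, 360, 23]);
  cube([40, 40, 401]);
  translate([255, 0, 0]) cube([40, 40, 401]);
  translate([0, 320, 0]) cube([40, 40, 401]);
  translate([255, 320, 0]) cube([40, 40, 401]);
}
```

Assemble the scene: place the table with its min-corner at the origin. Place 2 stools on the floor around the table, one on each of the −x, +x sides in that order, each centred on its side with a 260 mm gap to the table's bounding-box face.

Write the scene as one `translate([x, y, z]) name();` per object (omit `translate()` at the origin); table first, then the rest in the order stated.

table();
translate([-555, 130, 0]) stool();
translate([1809, 130, 0]) stool();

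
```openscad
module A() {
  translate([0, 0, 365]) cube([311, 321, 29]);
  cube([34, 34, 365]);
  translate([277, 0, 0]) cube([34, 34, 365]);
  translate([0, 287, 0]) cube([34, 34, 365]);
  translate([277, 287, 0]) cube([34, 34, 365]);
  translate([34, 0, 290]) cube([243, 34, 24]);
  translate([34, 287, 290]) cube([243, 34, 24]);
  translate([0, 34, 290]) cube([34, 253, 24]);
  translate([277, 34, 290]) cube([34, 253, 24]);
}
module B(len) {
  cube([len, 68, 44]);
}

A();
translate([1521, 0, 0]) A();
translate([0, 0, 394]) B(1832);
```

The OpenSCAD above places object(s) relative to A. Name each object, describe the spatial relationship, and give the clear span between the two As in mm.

A is a stool. B is a beam. A beam spans the tops of two stools. The clear span between the two stools is 1210 mm.

Second stool starts at x = 1521; first ends at x = 311; clear span = 1521 − 311 = 1210 mm.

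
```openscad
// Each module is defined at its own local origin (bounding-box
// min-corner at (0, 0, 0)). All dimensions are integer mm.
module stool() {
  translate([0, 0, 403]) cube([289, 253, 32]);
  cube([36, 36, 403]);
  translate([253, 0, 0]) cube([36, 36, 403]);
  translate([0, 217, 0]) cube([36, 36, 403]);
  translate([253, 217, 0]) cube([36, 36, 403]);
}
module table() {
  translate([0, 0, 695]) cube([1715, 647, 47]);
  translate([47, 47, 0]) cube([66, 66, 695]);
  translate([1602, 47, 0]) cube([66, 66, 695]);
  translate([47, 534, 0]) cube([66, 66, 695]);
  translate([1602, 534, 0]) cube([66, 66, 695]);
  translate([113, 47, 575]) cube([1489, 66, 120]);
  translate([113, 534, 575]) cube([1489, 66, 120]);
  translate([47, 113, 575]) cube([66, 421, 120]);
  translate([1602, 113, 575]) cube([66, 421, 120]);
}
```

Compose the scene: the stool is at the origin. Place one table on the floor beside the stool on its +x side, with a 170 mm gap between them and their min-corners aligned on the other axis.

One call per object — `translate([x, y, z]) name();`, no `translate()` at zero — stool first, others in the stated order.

stool();
translate([459, 0, 0]) table();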